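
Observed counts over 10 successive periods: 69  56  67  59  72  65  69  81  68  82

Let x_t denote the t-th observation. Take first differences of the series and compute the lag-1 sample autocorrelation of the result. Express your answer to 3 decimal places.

-0.708

First differences Δx: -13, 11, -8, 13, -7, 4, 12, -13, 14
Mean of differences = 1.4444
Numerator Σ(Δx_t−Δx̄)(Δx_{t+1}−Δx̄) = -763.4198
Denominator Σ(Δx_t−Δx̄)² = 1078.2222
r_1(Δx) = -763.4198 / 1078.2222 = -0.708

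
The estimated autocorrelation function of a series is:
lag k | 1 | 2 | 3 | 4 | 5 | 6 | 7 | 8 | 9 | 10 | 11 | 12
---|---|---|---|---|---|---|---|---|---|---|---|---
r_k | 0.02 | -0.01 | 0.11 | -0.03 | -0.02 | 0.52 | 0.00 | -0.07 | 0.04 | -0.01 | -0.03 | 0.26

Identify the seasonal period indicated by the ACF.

6

The largest autocorrelation is r_6 = 0.52, with a weaker echo at lag 12 (0.26); the remaining lags stay at or below 0.11.
The dominant spike at lag 6 indicates a seasonal period of 6.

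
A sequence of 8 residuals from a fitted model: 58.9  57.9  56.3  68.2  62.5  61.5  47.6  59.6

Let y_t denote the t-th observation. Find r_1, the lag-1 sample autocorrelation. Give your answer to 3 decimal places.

Mean ȳ = (58.9 + 57.9 + 56.3 + 68.2 + 62.5 + 61.5 + 47.6 + 59.6)/8 = 59.0625
Deviations from mean: -0.1625, -1.1625, -2.7625, 9.1375, 3.4375, 2.4375, -11.4625, 0.5375
Numerator Σ_{t=1}^{7}(y_t−ȳ)(y_{t+1}−ȳ) = -16.1539
Denominator Σ(y_t−ȳ)² = 241.9388
r_1 = -16.1539 / 241.9388 = -0.067

-0.067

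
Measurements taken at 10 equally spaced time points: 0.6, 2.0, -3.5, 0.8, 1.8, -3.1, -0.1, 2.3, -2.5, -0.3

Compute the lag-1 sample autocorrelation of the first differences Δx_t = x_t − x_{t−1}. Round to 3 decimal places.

First differences Δx: 1.4, -5.5, 4.3, 1.0, -4.9, 3.0, 2.4, -4.8, 2.2
Mean of differences = -0.1000
Numerator Σ(Δx_t−Δx̄)(Δx_{t+1}−Δx̄) = -61.9900
Denominator Σ(Δx_t−Δx̄)² = 118.2600
r_1(Δx) = -61.9900 / 118.2600 = -0.524

-0.524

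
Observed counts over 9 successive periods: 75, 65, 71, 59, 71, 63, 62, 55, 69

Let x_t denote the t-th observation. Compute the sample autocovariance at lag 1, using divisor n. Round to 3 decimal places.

-9.257

Mean x̄ = (75 + 65 + 71 + 59 + 71 + 63 + 62 + 55 + 69)/9 = 65.5556
Σ_{t=1}^{8}(x_t−x̄)(x_{t+1}−x̄) = -83.3086
γ_1 = -83.3086 / 9 = -9.257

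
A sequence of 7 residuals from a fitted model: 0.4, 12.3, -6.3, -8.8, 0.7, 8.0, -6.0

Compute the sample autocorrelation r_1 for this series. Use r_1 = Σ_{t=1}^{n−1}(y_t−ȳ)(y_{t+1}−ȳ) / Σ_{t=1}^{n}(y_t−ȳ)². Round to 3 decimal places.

-0.179

Mean ȳ = (0.4 + 12.3 − 6.3 − 8.8 + 0.7 + 8.0 − 6.0)/7 = 0.0429
Deviations from mean: 0.3571, 12.2571, -6.3429, -8.8429, 0.6571, 7.9571, -6.0429
Numerator Σ_{t=1}^{6}(y_t−ȳ)(y_{t+1}−ȳ) = -65.9447
Denominator Σ(y_t−ȳ)² = 369.0571
r_1 = -65.9447 / 369.0571 = -0.179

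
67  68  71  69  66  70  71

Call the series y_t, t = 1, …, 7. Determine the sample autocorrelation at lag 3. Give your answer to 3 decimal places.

0.216

Mean ȳ = (67 + 68 + 71 + 69 + 66 + 70 + 71)/7 = 68.8571
Deviations from mean: -1.8571, -0.8571, 2.1429, 0.1429, -2.8571, 1.1429, 2.1429
Σ(y_t−ȳ)(y_{t+3}−ȳ) = (-0.2653) + (2.4490) + (2.4490) + (0.3061) = 4.9388
Denominator Σ(y_t−ȳ)² = 22.8571
r_3 = 4.9388 / 22.8571 = 0.216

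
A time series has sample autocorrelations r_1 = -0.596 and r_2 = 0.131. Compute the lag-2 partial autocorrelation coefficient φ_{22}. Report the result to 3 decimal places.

-0.348

φ_{22} = (r_2 − r_1²) / (1 − r_1²)
r_1² = (-0.596)² = 0.355216
Numerator = 0.131 − 0.3552 = -0.2242; denominator = 1 − 0.3552 = 0.6448
φ_{22} = -0.2242 / 0.6448 = -0.348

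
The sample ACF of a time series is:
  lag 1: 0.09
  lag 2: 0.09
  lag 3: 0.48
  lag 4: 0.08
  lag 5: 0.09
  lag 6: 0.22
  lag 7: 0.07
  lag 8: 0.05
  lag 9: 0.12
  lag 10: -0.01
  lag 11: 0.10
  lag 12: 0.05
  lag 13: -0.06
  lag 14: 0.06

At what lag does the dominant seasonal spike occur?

3

The largest autocorrelation is r_3 = 0.48, with a weaker echo at lag 6 (0.22); the remaining lags stay at or below 0.12.
The dominant spike at lag 3 indicates a seasonal period of 3.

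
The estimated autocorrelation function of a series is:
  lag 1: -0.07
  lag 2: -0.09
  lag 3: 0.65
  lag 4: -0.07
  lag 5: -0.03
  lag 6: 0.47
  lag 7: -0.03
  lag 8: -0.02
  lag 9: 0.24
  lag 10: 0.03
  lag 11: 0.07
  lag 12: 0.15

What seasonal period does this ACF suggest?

3

The largest autocorrelation is r_3 = 0.65, with weaker echoes at lags 6 (0.47), 9 (0.24) and 12 (0.15); the remaining lags stay at or below 0.07.
The dominant spike at lag 3 indicates a seasonal period of 3.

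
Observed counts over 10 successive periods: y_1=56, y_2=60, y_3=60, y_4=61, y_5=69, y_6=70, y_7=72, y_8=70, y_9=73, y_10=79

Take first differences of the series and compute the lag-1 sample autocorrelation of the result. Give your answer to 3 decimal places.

-0.180

First differences Δy: 4, 0, 1, 8, 1, 2, -2, 3, 6
Mean of differences = 2.5556
Numerator Σ(Δy_t−Δȳ)(Δy_{t+1}−Δȳ) = -13.7531
Denominator Σ(Δy_t−Δȳ)² = 76.2222
r_1(Δy) = -13.7531 / 76.2222 = -0.180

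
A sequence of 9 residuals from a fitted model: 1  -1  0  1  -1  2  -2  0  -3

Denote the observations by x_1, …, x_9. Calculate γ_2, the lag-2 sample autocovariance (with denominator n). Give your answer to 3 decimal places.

Mean x̄ = (1 − 1 + 0 + 1 − 1 + 2 − 2 + 0 − 3)/9 = -0.3333
Σ_{t=1}^{7}(x_t−x̄)(x_{t+2}−x̄) = 8.7778
γ_2 = 8.7778 / 9 = 0.975

0.975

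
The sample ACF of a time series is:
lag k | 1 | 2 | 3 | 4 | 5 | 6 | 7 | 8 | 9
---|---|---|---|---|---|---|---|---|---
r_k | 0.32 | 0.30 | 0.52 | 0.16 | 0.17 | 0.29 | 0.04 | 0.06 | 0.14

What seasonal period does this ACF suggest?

3

The largest autocorrelation is r_3 = 0.52; the remaining lags stay at or below 0.32. The elevated value at lag 1 (0.32), dropping to 0.30 at lag 2, reflects decaying short-term dependence rather than seasonality.
The dominant spike at lag 3 indicates a seasonal period of 3.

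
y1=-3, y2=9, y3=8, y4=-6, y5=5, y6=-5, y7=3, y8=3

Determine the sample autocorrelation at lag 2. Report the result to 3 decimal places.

Mean ȳ = (-3 + 9 + 8 − 6 + 5 − 5 + 3 + 3)/8 = 1.7500
Deviations from mean: -4.7500, 7.2500, 6.2500, -7.7500, 3.2500, -6.7500, 1.2500, 1.2500
Σ(y_t−ȳ)(y_{t+2}−ȳ) = (-29.6875) + (-56.1875) + (20.3125) + (52.3125) + (4.0625) + (-8.4375) = -17.6250
Denominator Σ(y_t−ȳ)² = 233.5000
r_2 = -17.6250 / 233.5000 = -0.075

-0.075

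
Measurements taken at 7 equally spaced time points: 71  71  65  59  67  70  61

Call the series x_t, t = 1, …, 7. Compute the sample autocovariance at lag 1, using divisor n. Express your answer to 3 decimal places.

Mean x̄ = (71 + 71 + 65 + 59 + 67 + 70 + 61)/7 = 66.2857
Deviations: 4.7143, 4.7143, -1.2857, -7.2857, 0.7143, 3.7143, -5.2857
Σ_{t=1}^{6}(x_t−x̄)(x_{t+1}−x̄) = 3.3469
γ_1 = 3.3469 / 7 = 0.478

0.478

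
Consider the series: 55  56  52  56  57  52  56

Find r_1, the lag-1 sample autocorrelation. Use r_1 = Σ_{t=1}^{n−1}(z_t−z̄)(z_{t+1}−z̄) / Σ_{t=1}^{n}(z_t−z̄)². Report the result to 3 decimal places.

-0.535

Mean z̄ = (55 + 56 + 52 + 56 + 57 + 52 + 56)/7 = 54.8571
Σ(z_t−z̄)(z_{t+1}−z̄) = (0.1633) + (-3.2653) + (-3.2653) + (2.4490) + (-6.1224) + (-3.2653) = -13.3061
Denominator Σ(z_t−z̄)² = 24.8571
r_1 = -13.3061 / 24.8571 = -0.535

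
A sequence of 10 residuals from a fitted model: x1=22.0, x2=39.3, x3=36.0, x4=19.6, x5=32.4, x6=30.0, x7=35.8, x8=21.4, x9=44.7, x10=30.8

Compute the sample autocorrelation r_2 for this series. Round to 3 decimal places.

Mean x̄ = (22.0 + 39.3 + 36.0 + 19.6 + 32.4 + 30.0 + 35.8 + 21.4 + 44.7 + 30.8)/10 = 31.2000
Numerator Σ_{t=1}^{8}(x_t−x̄)(x_{t+2}−x̄) = -35.1400
Denominator Σ(x_t−x̄)² = 610.3400
r_2 = -35.1400 / 610.3400 = -0.058

-0.058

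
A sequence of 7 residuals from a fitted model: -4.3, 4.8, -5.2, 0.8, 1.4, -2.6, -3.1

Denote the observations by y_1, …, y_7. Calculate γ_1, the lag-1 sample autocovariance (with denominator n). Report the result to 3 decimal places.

Mean ȳ = (-4.3 + 4.8 − 5.2 + 0.8 + 1.4 − 2.6 − 3.1)/7 = -1.1714
Σ_{t=1}^{6}(y_t−ȳ)(y_{t+1}−ȳ) = -46.5294
γ_1 = -46.5294 / 7 = -6.647

-6.647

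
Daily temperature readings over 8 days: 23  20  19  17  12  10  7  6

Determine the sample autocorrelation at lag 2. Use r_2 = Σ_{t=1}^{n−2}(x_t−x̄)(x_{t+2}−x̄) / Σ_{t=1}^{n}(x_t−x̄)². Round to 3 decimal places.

Mean x̄ = (23 + 20 + 19 + 17 + 12 + 10 + 7 + 6)/8 = 14.2500
Deviations from mean: 8.7500, 5.7500, 4.7500, 2.7500, -2.2500, -4.2500, -7.2500, -8.2500
Numerator Σ_{t=1}^{6}(x_t−x̄)(x_{t+2}−x̄) = 86.3750
Denominator Σ(x_t−x̄)² = 283.5000
r_2 = 86.3750 / 283.5000 = 0.305

0.305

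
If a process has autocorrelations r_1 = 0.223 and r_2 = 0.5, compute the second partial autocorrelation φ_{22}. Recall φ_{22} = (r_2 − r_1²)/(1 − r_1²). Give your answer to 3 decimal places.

φ_{22} = (r_2 − r_1²) / (1 − r_1²)
r_1² = (0.223)² = 0.049729
Numerator = 0.5 − 0.0497 = 0.4503; denominator = 1 − 0.0497 = 0.9503
φ_{22} = 0.4503 / 0.9503 = 0.474

0.474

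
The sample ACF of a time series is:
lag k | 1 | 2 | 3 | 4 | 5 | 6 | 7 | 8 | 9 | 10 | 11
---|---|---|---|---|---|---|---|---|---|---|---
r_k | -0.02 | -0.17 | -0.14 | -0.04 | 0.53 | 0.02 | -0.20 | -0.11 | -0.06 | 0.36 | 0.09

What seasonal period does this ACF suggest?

The largest autocorrelation is r_5 = 0.53, with a weaker echo at lag 10 (0.36); the remaining lags stay at or below 0.09.
The dominant spike at lag 5 indicates a seasonal period of 5.

5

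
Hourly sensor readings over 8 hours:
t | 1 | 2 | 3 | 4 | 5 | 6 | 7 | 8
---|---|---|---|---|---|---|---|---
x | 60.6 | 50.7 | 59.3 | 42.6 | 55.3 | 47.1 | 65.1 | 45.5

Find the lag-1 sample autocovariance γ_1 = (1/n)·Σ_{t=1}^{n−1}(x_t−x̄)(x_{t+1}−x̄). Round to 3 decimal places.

Mean x̄ = (60.6 + 50.7 + 59.3 + 42.6 + 55.3 + 47.1 + 65.1 + 45.5)/8 = 53.2750
Σ_{t=1}^{7}(x_t−x̄)(x_{t+1}−x̄) = -297.7731
γ_1 = -297.7731 / 8 = -37.222

-37.222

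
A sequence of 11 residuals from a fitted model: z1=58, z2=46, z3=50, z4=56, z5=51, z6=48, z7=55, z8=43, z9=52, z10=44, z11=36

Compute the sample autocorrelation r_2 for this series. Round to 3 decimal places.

Mean z̄ = (58 + 46 + 50 + 56 + 51 + 48 + 55 + 43 + 52 + 44 + 36)/11 = 49.0000
Numerator Σ_{t=1}^{9}(z_t−z̄)(z_{t+2}−z̄) = 10.0000
Denominator Σ(z_t−z̄)² = 420.0000
r_2 = 10.0000 / 420.0000 = 0.024

0.024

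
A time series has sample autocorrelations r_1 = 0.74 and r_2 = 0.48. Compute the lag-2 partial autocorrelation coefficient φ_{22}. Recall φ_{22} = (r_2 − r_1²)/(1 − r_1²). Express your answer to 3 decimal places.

φ_{22} = (r_2 − r_1²) / (1 − r_1²)
r_1² = (0.74)² = 0.5476
Numerator = 0.48 − 0.5476 = -0.0676; denominator = 1 − 0.5476 = 0.4524
φ_{22} = -0.0676 / 0.4524 = -0.149

-0.149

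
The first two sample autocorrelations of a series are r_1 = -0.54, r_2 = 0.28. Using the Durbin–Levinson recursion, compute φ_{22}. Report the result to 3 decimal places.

-0.016

φ_{22} = (r_2 − r_1²) / (1 − r_1²)
r_1² = (-0.54)² = 0.2916
Numerator = 0.28 − 0.2916 = -0.0116; denominator = 1 − 0.2916 = 0.7084
φ_{22} = -0.0116 / 0.7084 = -0.016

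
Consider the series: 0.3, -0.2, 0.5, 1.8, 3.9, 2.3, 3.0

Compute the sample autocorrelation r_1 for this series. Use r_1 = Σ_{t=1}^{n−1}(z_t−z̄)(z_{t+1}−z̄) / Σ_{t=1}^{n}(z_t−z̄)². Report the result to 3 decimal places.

0.513

Mean z̄ = (0.3 − 0.2 + 0.5 + 1.8 + 3.9 + 2.3 + 3.0)/7 = 1.6571
Deviations from mean: -1.3571, -1.8571, -1.1571, 0.1429, 2.2429, 0.6429, 1.3429
Σ(z_t−z̄)(z_{t+1}−z̄) = (2.5204) + (2.1490) + (-0.1653) + (0.3204) + (1.4418) + (0.8633) = 7.1296
Denominator Σ(z_t−z̄)² = 13.8971
r_1 = 7.1296 / 13.8971 = 0.513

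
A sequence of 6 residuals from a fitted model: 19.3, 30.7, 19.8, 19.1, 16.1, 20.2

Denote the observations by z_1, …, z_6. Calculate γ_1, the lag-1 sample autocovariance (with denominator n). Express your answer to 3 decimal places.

Mean z̄ = (19.3 + 30.7 + 19.8 + 19.1 + 16.1 + 20.2)/6 = 20.8667
Σ_{t=1}^{5}(z_t−z̄)(z_{t+1}−z̄) = -12.4111
γ_1 = -12.4111 / 6 = -2.069

-2.069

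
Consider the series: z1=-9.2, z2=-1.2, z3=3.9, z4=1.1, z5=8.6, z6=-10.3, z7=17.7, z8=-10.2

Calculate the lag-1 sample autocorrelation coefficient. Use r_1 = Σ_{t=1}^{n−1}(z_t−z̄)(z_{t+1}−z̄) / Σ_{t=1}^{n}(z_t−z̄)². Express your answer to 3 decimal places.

-0.618

Mean z̄ = (-9.2 − 1.2 + 3.9 + 1.1 + 8.6 − 10.3 + 17.7 − 10.2)/8 = 0.0500
Deviations from mean: -9.2500, -1.2500, 3.8500, 1.0500, 8.5500, -10.3500, 17.6500, -10.2500
Σ(z_t−z̄)(z_{t+1}−z̄) = (11.5625) + (-4.8125) + (4.0425) + (8.9775) + (-88.4925) + (-182.6775) + (-180.9125) = -432.3125
Denominator Σ(z_t−z̄)² = 699.8600
r_1 = -432.3125 / 699.8600 = -0.618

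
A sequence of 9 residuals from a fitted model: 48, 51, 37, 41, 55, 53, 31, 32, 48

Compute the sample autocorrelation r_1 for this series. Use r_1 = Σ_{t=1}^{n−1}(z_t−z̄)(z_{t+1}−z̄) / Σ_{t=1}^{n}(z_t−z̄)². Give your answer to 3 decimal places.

Mean z̄ = (48 + 51 + 37 + 41 + 55 + 53 + 31 + 32 + 48)/9 = 44.0000
Numerator Σ_{t=1}^{8}(z_t−z̄)(z_{t+1}−z̄) = 57.0000
Denominator Σ(z_t−z̄)² = 654.0000
r_1 = 57.0000 / 654.0000 = 0.087

0.087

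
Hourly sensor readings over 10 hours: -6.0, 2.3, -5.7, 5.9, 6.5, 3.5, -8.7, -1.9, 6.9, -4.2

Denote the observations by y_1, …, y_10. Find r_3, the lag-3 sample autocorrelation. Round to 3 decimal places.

Mean ȳ = (-6.0 + 2.3 − 5.7 + 5.9 + 6.5 + 3.5 − 8.7 − 1.9 + 6.9 − 4.2)/10 = -0.1400
Σ(y_t−ȳ)(y_{t+3}−ȳ) = (-35.3944) + (16.2016) + (-20.2384) + (-51.7024) + (-11.6864) + (25.6256) + (34.7536) = -42.4408
Denominator Σ(y_t−ȳ)² = 307.4440
r_3 = -42.4408 / 307.4440 = -0.138

-0.138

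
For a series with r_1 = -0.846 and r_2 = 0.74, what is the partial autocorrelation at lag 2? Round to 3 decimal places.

φ_{22} = (r_2 − r_1²) / (1 − r_1²)
r_1² = (-0.846)² = 0.715716
Numerator = 0.74 − 0.7157 = 0.0243; denominator = 1 − 0.7157 = 0.2843
φ_{22} = 0.0243 / 0.2843 = 0.085

0.085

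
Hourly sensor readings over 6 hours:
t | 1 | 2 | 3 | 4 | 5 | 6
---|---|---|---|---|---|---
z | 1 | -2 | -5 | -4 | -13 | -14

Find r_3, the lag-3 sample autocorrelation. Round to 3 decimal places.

Mean z̄ = (1 − 2 − 5 − 4 − 13 − 14)/6 = -6.1667
Deviations from mean: 7.1667, 4.1667, 1.1667, 2.1667, -6.8333, -7.8333
Σ(z_t−z̄)(z_{t+3}−z̄) = (15.5278) + (-28.4722) + (-9.1389) = -22.0833
Denominator Σ(z_t−z̄)² = 182.8333
r_3 = -22.0833 / 182.8333 = -0.121

-0.121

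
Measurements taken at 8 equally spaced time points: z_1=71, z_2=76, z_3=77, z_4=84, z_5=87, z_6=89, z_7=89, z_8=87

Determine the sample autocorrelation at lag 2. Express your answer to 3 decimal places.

Mean z̄ = (71 + 76 + 77 + 84 + 87 + 89 + 89 + 87)/8 = 82.5000
Deviations from mean: -11.5000, -6.5000, -5.5000, 1.5000, 4.5000, 6.5000, 6.5000, 4.5000
Numerator Σ_{t=1}^{6}(z_t−z̄)(z_{t+2}−z̄) = 97.0000
Denominator Σ(z_t−z̄)² = 332.0000
r_2 = 97.0000 / 332.0000 = 0.292

0.292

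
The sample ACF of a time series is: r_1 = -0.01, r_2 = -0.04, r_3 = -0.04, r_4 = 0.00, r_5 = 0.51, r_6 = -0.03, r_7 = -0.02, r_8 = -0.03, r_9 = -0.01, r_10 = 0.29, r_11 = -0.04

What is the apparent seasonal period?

The largest autocorrelation is r_5 = 0.51, with a weaker echo at lag 10 (0.29); the remaining lags stay at or below 0.00.
The dominant spike at lag 5 indicates a seasonal period of 5.

5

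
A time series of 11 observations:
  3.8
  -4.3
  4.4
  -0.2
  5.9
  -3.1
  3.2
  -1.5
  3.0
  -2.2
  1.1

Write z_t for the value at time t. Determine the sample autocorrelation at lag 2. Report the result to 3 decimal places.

0.621

Mean z̄ = (3.8 − 4.3 + 4.4 − 0.2 + 5.9 − 3.1 + 3.2 − 1.5 + 3.0 − 2.2 + 1.1)/11 = 0.9182
Numerator Σ_{t=1}^{9}(z_t−z̄)(z_{t+2}−z̄) = 71.4612
Denominator Σ(z_t−z̄)² = 115.0164
r_2 = 71.4612 / 115.0164 = 0.621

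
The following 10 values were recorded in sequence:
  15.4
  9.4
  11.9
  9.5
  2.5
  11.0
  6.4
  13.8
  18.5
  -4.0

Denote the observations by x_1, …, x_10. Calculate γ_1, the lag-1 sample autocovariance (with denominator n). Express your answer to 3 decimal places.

Mean x̄ = (15.4 + 9.4 + 11.9 + 9.5 + 2.5 + 11.0 + 6.4 + 13.8 + 18.5 − 4.0)/10 = 9.4400
Σ_{t=1}^{9}(x_t−x̄)(x_{t+1}−x̄) = -111.6936
γ_1 = -111.6936 / 10 = -11.169

-11.169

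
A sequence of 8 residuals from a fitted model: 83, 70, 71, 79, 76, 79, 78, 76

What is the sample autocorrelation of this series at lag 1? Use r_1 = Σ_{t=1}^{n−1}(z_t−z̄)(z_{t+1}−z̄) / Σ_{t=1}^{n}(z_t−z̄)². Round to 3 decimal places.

-0.152

Mean z̄ = (83 + 70 + 71 + 79 + 76 + 79 + 78 + 76)/8 = 76.5000
Numerator Σ_{t=1}^{7}(z_t−z̄)(z_{t+1}−z̄) = -19.7500
Denominator Σ(z_t−z̄)² = 130.0000
r_1 = -19.7500 / 130.0000 = -0.152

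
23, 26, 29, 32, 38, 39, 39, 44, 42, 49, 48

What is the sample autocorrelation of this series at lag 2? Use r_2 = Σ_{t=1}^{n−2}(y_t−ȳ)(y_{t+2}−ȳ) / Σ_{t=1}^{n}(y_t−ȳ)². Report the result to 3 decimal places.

0.416

Mean ȳ = (23 + 26 + 29 + 32 + 38 + 39 + 39 + 44 + 42 + 49 + 48)/11 = 37.1818
Numerator Σ_{t=1}^{9}(y_t−ȳ)(y_{t+2}−ȳ) = 313.2066
Denominator Σ(y_t−ȳ)² = 753.6364
r_2 = 313.2066 / 753.6364 = 0.416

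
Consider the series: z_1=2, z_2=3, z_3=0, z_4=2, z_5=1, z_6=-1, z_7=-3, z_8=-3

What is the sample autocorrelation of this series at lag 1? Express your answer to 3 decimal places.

0.508

Mean z̄ = (2 + 3 + 0 + 2 + 1 − 1 − 3 − 3)/8 = 0.1250
Deviations from mean: 1.8750, 2.8750, -0.1250, 1.8750, 0.8750, -1.1250, -3.1250, -3.1250
Σ(z_t−z̄)(z_{t+1}−z̄) = (5.3906) + (-0.3594) + (-0.2344) + (1.6406) + (-0.9844) + (3.5156) + (9.7656) = 18.7344
Denominator Σ(z_t−z̄)² = 36.8750
r_1 = 18.7344 / 36.8750 = 0.508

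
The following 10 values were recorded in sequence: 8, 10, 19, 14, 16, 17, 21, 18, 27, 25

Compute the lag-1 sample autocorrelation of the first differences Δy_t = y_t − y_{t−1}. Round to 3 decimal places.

First differences Δy: 2, 9, -5, 2, 1, 4, -3, 9, -2
Mean of differences = 1.8889
Numerator Σ(Δy_t−Δȳ)(Δy_{t+1}−Δȳ) = -123.6790
Denominator Σ(Δy_t−Δȳ)² = 192.8889
r_1(Δy) = -123.6790 / 192.8889 = -0.641

-0.641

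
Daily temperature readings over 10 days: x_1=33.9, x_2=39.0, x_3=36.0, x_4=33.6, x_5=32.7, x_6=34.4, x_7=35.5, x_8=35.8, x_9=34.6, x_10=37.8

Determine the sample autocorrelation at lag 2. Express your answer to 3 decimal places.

Mean x̄ = (33.9 + 39.0 + 36.0 + 33.6 + 32.7 + 34.4 + 35.5 + 35.8 + 34.6 + 37.8)/10 = 35.3300
Numerator Σ_{t=1}^{8}(x_t−x̄)(x_{t+2}−x̄) = -7.3078
Denominator Σ(x_t−x̄)² = 33.6210
r_2 = -7.3078 / 33.6210 = -0.217

-0.217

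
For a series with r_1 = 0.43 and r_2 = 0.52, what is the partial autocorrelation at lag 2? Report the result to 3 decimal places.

φ_{22} = (r_2 − r_1²) / (1 − r_1²)
r_1² = (0.43)² = 0.1849
Numerator = 0.52 − 0.1849 = 0.3351; denominator = 1 − 0.1849 = 0.8151
φ_{22} = 0.3351 / 0.8151 = 0.411

0.411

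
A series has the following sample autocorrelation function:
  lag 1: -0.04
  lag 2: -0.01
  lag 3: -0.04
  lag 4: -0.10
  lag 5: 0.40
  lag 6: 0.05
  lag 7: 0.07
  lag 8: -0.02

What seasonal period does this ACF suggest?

The largest autocorrelation is r_5 = 0.40; the remaining lags stay at or below 0.07.
The dominant spike at lag 5 indicates a seasonal period of 5.

5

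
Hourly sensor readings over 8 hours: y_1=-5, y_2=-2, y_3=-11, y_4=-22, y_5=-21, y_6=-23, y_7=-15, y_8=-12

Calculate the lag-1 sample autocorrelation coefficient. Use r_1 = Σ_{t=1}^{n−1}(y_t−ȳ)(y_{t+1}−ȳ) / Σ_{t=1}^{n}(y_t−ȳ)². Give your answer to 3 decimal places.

0.571

Mean ȳ = (-5 − 2 − 11 − 22 − 21 − 23 − 15 − 12)/8 = -13.8750
Deviations from mean: 8.8750, 11.8750, 2.8750, -8.1250, -7.1250, -9.1250, -1.1250, 1.8750
Σ(y_t−ȳ)(y_{t+1}−ȳ) = (105.3906) + (34.1406) + (-23.3594) + (57.8906) + (65.0156) + (10.2656) + (-2.1094) = 247.2344
Denominator Σ(y_t−ȳ)² = 432.8750
r_1 = 247.2344 / 432.8750 = 0.571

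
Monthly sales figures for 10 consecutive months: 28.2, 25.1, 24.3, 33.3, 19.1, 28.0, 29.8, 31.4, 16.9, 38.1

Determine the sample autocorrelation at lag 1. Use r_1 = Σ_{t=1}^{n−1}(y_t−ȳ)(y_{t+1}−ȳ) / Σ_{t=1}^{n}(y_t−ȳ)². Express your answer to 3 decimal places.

-0.574

Mean ȳ = (28.2 + 25.1 + 24.3 + 33.3 + 19.1 + 28.0 + 29.8 + 31.4 + 16.9 + 38.1)/10 = 27.4200
Numerator Σ_{t=1}^{9}(y_t−ȳ)(y_{t+1}−ȳ) = -210.0344
Denominator Σ(y_t−ȳ)² = 366.0960
r_1 = -210.0344 / 366.0960 = -0.574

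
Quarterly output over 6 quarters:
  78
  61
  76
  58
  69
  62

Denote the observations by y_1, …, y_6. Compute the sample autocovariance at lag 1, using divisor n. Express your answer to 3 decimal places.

-37.963

Mean ȳ = (78 + 61 + 76 + 58 + 69 + 62)/6 = 67.3333
Deviations: 10.6667, -6.3333, 8.6667, -9.3333, 1.6667, -5.3333
Σ_{t=1}^{5}(y_t−ȳ)(y_{t+1}−ȳ) = -227.7778
γ_1 = -227.7778 / 6 = -37.963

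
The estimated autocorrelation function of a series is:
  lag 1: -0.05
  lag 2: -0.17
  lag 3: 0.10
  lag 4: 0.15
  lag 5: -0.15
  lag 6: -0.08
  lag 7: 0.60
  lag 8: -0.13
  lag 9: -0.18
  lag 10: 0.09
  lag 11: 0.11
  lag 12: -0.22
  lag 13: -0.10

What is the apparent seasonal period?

7

The largest autocorrelation is r_7 = 0.60; the remaining lags stay at or below 0.15.
The dominant spike at lag 7 indicates a seasonal period of 7.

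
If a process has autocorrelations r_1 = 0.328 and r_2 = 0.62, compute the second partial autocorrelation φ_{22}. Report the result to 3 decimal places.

φ_{22} = (r_2 − r_1²) / (1 − r_1²)
r_1² = (0.328)² = 0.107584
Numerator = 0.62 − 0.1076 = 0.5124; denominator = 1 − 0.1076 = 0.8924
φ_{22} = 0.5124 / 0.8924 = 0.574

0.574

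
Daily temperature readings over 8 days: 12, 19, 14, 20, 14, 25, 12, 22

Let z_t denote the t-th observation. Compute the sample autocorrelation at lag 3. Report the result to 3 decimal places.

-0.444

Mean z̄ = (12 + 19 + 14 + 20 + 14 + 25 + 12 + 22)/8 = 17.2500
Deviations from mean: -5.2500, 1.7500, -3.2500, 2.7500, -3.2500, 7.7500, -5.2500, 4.7500
Numerator Σ_{t=1}^{5}(z_t−z̄)(z_{t+3}−z̄) = -75.1875
Denominator Σ(z_t−z̄)² = 169.5000
r_3 = -75.1875 / 169.5000 = -0.444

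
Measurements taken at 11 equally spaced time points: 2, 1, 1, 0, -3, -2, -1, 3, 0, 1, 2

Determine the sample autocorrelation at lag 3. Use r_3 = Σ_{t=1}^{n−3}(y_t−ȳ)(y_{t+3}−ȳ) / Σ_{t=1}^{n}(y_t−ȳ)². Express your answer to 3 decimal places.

-0.255

Mean ȳ = (2 + 1 + 1 + 0 − 3 − 2 − 1 + 3 + 0 + 1 + 2)/11 = 0.3636
Numerator Σ_{t=1}^{8}(y_t−ȳ)(y_{t+3}−ȳ) = -8.3058
Denominator Σ(y_t−ȳ)² = 32.5455
r_3 = -8.3058 / 32.5455 = -0.255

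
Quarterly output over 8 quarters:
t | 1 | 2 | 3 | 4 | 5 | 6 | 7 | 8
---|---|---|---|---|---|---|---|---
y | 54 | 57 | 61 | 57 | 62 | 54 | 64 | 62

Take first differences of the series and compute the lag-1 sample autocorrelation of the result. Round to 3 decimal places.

-0.771

First differences Δy: 3, 4, -4, 5, -8, 10, -2
Mean of differences = 1.1429
Numerator Σ(Δy_t−Δȳ)(Δy_{t+1}−Δȳ) = -173.3061
Denominator Σ(Δy_t−Δȳ)² = 224.8571
r_1(Δy) = -173.3061 / 224.8571 = -0.771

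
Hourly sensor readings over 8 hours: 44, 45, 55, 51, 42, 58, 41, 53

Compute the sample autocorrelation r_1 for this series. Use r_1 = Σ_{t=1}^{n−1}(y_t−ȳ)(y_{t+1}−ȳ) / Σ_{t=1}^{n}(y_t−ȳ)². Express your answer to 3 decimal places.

-0.600

Mean ȳ = (44 + 45 + 55 + 51 + 42 + 58 + 41 + 53)/8 = 48.6250
Deviations from mean: -4.6250, -3.6250, 6.3750, 2.3750, -6.6250, 9.3750, -7.6250, 4.3750
Σ(y_t−ȳ)(y_{t+1}−ȳ) = (16.7656) + (-23.1094) + (15.1406) + (-15.7344) + (-62.1094) + (-71.4844) + (-33.3594) = -173.8906
Denominator Σ(y_t−ȳ)² = 289.8750
r_1 = -173.8906 / 289.8750 = -0.600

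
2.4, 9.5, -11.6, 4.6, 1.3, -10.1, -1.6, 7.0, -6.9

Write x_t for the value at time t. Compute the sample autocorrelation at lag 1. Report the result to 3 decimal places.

Mean x̄ = (2.4 + 9.5 − 11.6 + 4.6 + 1.3 − 10.1 − 1.6 + 7.0 − 6.9)/9 = -0.6000
Numerator Σ_{t=1}^{8}(x_t−x̄)(x_{t+1}−x̄) = -192.1500
Denominator Σ(x_t−x̄)² = 451.3600
r_1 = -192.1500 / 451.3600 = -0.426

-0.426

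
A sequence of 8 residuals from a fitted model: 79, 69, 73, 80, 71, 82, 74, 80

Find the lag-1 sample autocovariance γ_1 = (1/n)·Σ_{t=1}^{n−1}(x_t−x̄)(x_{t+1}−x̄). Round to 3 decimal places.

-10.250

Mean x̄ = (79 + 69 + 73 + 80 + 71 + 82 + 74 + 80)/8 = 76.0000
Deviations: 3.0000, -7.0000, -3.0000, 4.0000, -5.0000, 6.0000, -2.0000, 4.0000
Σ_{t=1}^{7}(x_t−x̄)(x_{t+1}−x̄) = -82.0000
γ_1 = -82.0000 / 8 = -10.250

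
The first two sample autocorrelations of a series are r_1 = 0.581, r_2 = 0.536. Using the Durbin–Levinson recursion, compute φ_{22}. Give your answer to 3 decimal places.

0.300

φ_{22} = (r_2 − r_1²) / (1 − r_1²)
r_1² = (0.581)² = 0.337561
Numerator = 0.536 − 0.3376 = 0.1984; denominator = 1 − 0.3376 = 0.6624
φ_{22} = 0.1984 / 0.6624 = 0.300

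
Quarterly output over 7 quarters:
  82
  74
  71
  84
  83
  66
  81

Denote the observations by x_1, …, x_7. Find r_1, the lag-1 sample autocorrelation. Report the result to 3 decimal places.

Mean x̄ = (82 + 74 + 71 + 84 + 83 + 66 + 81)/7 = 77.2857
Deviations from mean: 4.7143, -3.2857, -6.2857, 6.7143, 5.7143, -11.2857, 3.7143
Numerator Σ_{t=1}^{6}(x_t−x̄)(x_{t+1}−x̄) = -105.0816
Denominator Σ(x_t−x̄)² = 291.4286
r_1 = -105.0816 / 291.4286 = -0.361

-0.361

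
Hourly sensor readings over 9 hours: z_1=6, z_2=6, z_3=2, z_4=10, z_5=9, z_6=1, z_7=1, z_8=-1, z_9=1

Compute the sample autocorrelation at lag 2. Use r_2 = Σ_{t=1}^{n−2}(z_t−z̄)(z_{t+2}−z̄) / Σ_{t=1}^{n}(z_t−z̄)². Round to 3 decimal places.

-0.086

Mean z̄ = (6 + 6 + 2 + 10 + 9 + 1 + 1 − 1 + 1)/9 = 3.8889
Σ(z_t−z̄)(z_{t+2}−z̄) = (-3.9877) + (12.9012) + (-9.6543) + (-17.6543) + (-14.7654) + (14.1235) + (8.3457) = -10.6914
Denominator Σ(z_t−z̄)² = 124.8889
r_2 = -10.6914 / 124.8889 = -0.086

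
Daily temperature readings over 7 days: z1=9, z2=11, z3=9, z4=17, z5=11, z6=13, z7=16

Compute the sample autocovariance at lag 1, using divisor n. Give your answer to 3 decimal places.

-1.624

Mean z̄ = (9 + 11 + 9 + 17 + 11 + 13 + 16)/7 = 12.2857
Σ_{t=1}^{6}(z_t−z̄)(z_{t+1}−z̄) = -11.3673
γ_1 = -11.3673 / 7 = -1.624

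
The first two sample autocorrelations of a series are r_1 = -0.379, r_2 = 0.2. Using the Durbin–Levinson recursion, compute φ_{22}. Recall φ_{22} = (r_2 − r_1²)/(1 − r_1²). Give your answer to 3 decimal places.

0.066

φ_{22} = (r_2 − r_1²) / (1 − r_1²)
r_1² = (-0.379)² = 0.143641
Numerator = 0.2 − 0.1436 = 0.0564; denominator = 1 − 0.1436 = 0.8564
φ_{22} = 0.0564 / 0.8564 = 0.066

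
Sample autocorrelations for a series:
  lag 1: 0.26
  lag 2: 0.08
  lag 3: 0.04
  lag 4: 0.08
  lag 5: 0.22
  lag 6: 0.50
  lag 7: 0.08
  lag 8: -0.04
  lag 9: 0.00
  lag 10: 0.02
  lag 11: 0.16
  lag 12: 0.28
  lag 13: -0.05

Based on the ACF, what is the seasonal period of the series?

The largest autocorrelation is r_6 = 0.50, with a weaker echo at lag 12 (0.28); the remaining lags stay at or below 0.26. The elevated value at lag 1 (0.26), dropping to 0.08 at lag 2, reflects decaying short-term dependence rather than seasonality.
The dominant spike at lag 6 indicates a seasonal period of 6.

6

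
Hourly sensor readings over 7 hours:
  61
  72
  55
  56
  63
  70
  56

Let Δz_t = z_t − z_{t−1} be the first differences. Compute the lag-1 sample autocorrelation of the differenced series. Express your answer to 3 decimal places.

First differences Δz: 11, -17, 1, 7, 7, -14
Mean of differences = -0.8333
Numerator Σ(Δz_t−Δz̄)(Δz_{t+1}−Δz̄) = -248.3611
Denominator Σ(Δz_t−Δz̄)² = 700.8333
r_1(Δz) = -248.3611 / 700.8333 = -0.354

-0.354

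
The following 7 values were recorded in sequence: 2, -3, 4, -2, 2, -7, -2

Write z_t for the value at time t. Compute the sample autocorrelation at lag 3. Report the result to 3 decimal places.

-0.447

Mean z̄ = (2 − 3 + 4 − 2 + 2 − 7 − 2)/7 = -0.8571
Σ(z_t−z̄)(z_{t+3}−z̄) = (-3.2653) + (-6.1224) + (-29.8367) + (1.3061) = -37.9184
Denominator Σ(z_t−z̄)² = 84.8571
r_3 = -37.9184 / 84.8571 = -0.447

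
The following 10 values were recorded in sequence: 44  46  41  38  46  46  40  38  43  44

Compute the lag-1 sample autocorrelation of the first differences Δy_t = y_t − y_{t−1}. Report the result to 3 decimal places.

First differences Δy: 2, -5, -3, 8, 0, -6, -2, 5, 1
Mean of differences = 0.0000
Numerator Σ(Δy_t−Δȳ)(Δy_{t+1}−Δȳ) = -12.0000
Denominator Σ(Δy_t−Δȳ)² = 168.0000
r_1(Δy) = -12.0000 / 168.0000 = -0.071

-0.071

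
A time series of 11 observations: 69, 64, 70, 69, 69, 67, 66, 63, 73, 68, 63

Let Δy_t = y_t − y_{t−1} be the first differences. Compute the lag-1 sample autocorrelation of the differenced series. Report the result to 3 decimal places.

-0.378

First differences Δy: -5, 6, -1, 0, -2, -1, -3, 10, -5, -5
Mean of differences = -0.6000
Numerator Σ(Δy_t−Δȳ)(Δy_{t+1}−Δȳ) = -83.9600
Denominator Σ(Δy_t−Δȳ)² = 222.4000
r_1(Δy) = -83.9600 / 222.4000 = -0.378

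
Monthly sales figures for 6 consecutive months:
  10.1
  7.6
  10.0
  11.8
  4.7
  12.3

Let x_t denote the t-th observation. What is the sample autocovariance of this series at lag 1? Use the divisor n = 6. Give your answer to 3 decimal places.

-4.292

Mean x̄ = (10.1 + 7.6 + 10.0 + 11.8 + 4.7 + 12.3)/6 = 9.4167
Σ_{t=1}^{5}(x_t−x̄)(x_{t+1}−x̄) = -25.7519
γ_1 = -25.7519 / 6 = -4.292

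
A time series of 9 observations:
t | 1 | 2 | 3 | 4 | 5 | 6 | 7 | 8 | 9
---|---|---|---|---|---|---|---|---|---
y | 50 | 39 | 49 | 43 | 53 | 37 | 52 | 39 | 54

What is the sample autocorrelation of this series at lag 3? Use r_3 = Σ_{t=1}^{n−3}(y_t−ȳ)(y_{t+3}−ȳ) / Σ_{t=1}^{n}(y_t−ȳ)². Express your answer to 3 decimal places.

-0.625

Mean ȳ = (50 + 39 + 49 + 43 + 53 + 37 + 52 + 39 + 54)/9 = 46.2222
Σ(y_t−ȳ)(y_{t+3}−ȳ) = (-12.1728) + (-48.9506) + (-25.6173) + (-18.6173) + (-48.9506) + (-71.7284) = -226.0370
Denominator Σ(y_t−ȳ)² = 361.5556
r_3 = -226.0370 / 361.5556 = -0.625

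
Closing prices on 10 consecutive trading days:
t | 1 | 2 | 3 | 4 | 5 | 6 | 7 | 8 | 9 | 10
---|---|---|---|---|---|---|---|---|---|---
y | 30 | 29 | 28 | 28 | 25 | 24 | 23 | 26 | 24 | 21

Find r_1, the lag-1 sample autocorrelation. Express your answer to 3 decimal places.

Mean ȳ = (30 + 29 + 28 + 28 + 25 + 24 + 23 + 26 + 24 + 21)/10 = 25.8000
Numerator Σ_{t=1}^{9}(y_t−ȳ)(y_{t+1}−ȳ) = 37.7600
Denominator Σ(y_t−ȳ)² = 75.6000
r_1 = 37.7600 / 75.6000 = 0.499

0.499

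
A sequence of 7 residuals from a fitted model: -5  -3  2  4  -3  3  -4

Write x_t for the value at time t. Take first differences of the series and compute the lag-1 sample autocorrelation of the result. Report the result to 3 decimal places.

-0.474

First differences Δx: 2, 5, 2, -7, 6, -7
Mean of differences = 0.1667
Numerator Σ(Δx_t−Δx̄)(Δx_{t+1}−Δx̄) = -79.0278
Denominator Σ(Δx_t−Δx̄)² = 166.8333
r_1(Δx) = -79.0278 / 166.8333 = -0.474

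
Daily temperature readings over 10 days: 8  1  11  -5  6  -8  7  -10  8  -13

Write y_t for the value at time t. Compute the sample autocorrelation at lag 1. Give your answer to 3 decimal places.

-0.622

Mean ȳ = (8 + 1 + 11 − 5 + 6 − 8 + 7 − 10 + 8 − 13)/10 = 0.5000
Numerator Σ_{t=1}^{9}(y_t−ȳ)(y_{t+1}−ȳ) = -429.2500
Denominator Σ(y_t−ȳ)² = 690.5000
r_1 = -429.2500 / 690.5000 = -0.622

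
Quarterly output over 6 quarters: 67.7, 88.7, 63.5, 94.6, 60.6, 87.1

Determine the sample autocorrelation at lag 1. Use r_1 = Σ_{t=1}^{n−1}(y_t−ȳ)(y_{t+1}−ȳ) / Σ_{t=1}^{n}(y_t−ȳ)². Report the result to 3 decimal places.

-0.882

Mean ȳ = (67.7 + 88.7 + 63.5 + 94.6 + 60.6 + 87.1)/6 = 77.0333
Deviations from mean: -9.3333, 11.6667, -13.5333, 17.5667, -16.4333, 10.0667
Σ(y_t−ȳ)(y_{t+1}−ȳ) = (-108.8889) + (-157.8889) + (-237.7356) + (-288.6789) + (-165.4289) = -958.6211
Denominator Σ(y_t−ȳ)² = 1086.3533
r_1 = -958.6211 / 1086.3533 = -0.882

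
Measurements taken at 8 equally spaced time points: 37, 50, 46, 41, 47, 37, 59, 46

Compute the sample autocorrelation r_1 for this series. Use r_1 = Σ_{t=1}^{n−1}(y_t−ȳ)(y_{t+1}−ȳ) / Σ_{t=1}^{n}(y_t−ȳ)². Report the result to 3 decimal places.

-0.446

Mean ȳ = (37 + 50 + 46 + 41 + 47 + 37 + 59 + 46)/8 = 45.3750
Σ(y_t−ȳ)(y_{t+1}−ȳ) = (-38.7344) + (2.8906) + (-2.7344) + (-7.1094) + (-13.6094) + (-114.1094) + (8.5156) = -164.8906
Denominator Σ(y_t−ȳ)² = 369.8750
r_1 = -164.8906 / 369.8750 = -0.446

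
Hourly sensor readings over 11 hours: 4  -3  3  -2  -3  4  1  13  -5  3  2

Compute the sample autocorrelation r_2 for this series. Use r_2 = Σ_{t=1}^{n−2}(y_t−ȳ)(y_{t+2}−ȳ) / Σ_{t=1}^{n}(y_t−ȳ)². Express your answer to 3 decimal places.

Mean ȳ = (4 − 3 + 3 − 2 − 3 + 4 + 1 + 13 − 5 + 3 + 2)/11 = 1.5455
Numerator Σ_{t=1}^{9}(y_t−ȳ)(y_{t+2}−ȳ) = 52.2231
Denominator Σ(y_t−ȳ)² = 244.7273
r_2 = 52.2231 / 244.7273 = 0.213

0.213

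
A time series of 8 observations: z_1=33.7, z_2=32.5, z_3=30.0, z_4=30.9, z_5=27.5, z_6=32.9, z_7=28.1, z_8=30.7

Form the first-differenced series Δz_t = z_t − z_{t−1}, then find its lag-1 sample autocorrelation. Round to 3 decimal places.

-0.787

First differences Δz: -1.2, -2.5, 0.9, -3.4, 5.4, -4.8, 2.6
Mean of differences = -0.4286
Numerator Σ(Δz_t−Δz̄)(Δz_{t+1}−Δz̄) = -61.1394
Denominator Σ(Δz_t−Δz̄)² = 77.7343
r_1(Δz) = -61.1394 / 77.7343 = -0.787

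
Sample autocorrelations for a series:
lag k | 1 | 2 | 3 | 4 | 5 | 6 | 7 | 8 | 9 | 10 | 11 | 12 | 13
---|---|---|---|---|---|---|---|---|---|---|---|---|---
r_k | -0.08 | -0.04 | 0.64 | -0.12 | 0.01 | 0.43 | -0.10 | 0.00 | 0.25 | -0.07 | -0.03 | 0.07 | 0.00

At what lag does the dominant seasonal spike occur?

The largest autocorrelation is r_3 = 0.64, with weaker echoes at lags 6 (0.43) and 9 (0.25); the remaining lags stay at or below 0.07.
The dominant spike at lag 3 indicates a seasonal period of 3.

3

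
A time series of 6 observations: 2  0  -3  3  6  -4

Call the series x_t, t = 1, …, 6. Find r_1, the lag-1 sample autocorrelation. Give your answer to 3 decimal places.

Mean x̄ = (2 + 0 − 3 + 3 + 6 − 4)/6 = 0.6667
Deviations from mean: 1.3333, -0.6667, -3.6667, 2.3333, 5.3333, -4.6667
Numerator Σ_{t=1}^{5}(x_t−x̄)(x_{t+1}−x̄) = -19.4444
Denominator Σ(x_t−x̄)² = 71.3333
r_1 = -19.4444 / 71.3333 = -0.273

-0.273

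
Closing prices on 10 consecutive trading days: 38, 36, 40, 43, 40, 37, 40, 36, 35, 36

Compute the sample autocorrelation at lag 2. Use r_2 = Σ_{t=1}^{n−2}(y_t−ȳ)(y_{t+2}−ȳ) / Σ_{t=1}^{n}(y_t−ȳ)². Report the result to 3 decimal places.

-0.133

Mean ȳ = (38 + 36 + 40 + 43 + 40 + 37 + 40 + 36 + 35 + 36)/10 = 38.1000
Numerator Σ_{t=1}^{8}(y_t−ȳ)(y_{t+2}−ȳ) = -7.8200
Denominator Σ(y_t−ȳ)² = 58.9000
r_2 = -7.8200 / 58.9000 = -0.133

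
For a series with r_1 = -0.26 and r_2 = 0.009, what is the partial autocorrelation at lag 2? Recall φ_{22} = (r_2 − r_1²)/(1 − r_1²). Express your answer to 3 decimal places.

φ_{22} = (r_2 − r_1²) / (1 − r_1²)
r_1² = (-0.26)² = 0.0676
Numerator = 0.009 − 0.0676 = -0.0586; denominator = 1 − 0.0676 = 0.9324
φ_{22} = -0.0586 / 0.9324 = -0.063

-0.063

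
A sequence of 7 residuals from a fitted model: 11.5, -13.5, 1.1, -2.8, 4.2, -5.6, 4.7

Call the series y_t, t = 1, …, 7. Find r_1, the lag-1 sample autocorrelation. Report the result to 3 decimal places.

-0.597

Mean ȳ = (11.5 − 13.5 + 1.1 − 2.8 + 4.2 − 5.6 + 4.7)/7 = -0.0571
Numerator Σ_{t=1}^{6}(y_t−ȳ)(y_{t+1}−ȳ) = -235.7318
Denominator Σ(y_t−ȳ)² = 394.6171
r_1 = -235.7318 / 394.6171 = -0.597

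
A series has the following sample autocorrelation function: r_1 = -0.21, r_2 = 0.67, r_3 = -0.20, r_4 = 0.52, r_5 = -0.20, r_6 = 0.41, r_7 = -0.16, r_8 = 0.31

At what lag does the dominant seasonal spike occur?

The largest autocorrelation is r_2 = 0.67, with weaker echoes at lags 4 (0.52), 6 (0.41) and 8 (0.31); the remaining lags stay at or below -0.16.
The dominant spike at lag 2 indicates a seasonal period of 2.

2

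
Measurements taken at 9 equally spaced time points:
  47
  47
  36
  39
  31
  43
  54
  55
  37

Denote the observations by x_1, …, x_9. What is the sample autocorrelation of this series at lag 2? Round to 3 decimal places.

Mean x̄ = (47 + 47 + 36 + 39 + 31 + 43 + 54 + 55 + 37)/9 = 43.2222
Σ(x_t−x̄)(x_{t+2}−x̄) = (-27.2840) + (-15.9506) + (88.2716) + (0.9383) + (-131.7284) + (-2.6173) + (-67.0617) = -155.4321
Denominator Σ(x_t−x̄)² = 541.5556
r_2 = -155.4321 / 541.5556 = -0.287

-0.287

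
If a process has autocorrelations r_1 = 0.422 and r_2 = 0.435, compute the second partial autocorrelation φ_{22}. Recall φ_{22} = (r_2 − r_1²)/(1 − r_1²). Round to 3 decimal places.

0.313

φ_{22} = (r_2 − r_1²) / (1 − r_1²)
r_1² = (0.422)² = 0.178084
Numerator = 0.435 − 0.1781 = 0.2569; denominator = 1 − 0.1781 = 0.8219
φ_{22} = 0.2569 / 0.8219 = 0.313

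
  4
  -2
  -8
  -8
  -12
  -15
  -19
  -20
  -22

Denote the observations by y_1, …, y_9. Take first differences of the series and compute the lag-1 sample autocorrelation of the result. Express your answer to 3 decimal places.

-0.091

First differences Δy: -6, -6, 0, -4, -3, -4, -1, -2
Mean of differences = -3.2500
Numerator Σ(Δy_t−Δȳ)(Δy_{t+1}−Δȳ) = -3.0625
Denominator Σ(Δy_t−Δȳ)² = 33.5000
r_1(Δy) = -3.0625 / 33.5000 = -0.091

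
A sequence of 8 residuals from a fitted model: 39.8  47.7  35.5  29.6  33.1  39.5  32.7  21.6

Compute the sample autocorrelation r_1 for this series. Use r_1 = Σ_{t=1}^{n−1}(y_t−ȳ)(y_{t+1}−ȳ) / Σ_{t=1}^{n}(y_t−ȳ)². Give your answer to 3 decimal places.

0.207

Mean ȳ = (39.8 + 47.7 + 35.5 + 29.6 + 33.1 + 39.5 + 32.7 + 21.6)/8 = 34.9375
Deviations from mean: 4.8625, 12.7625, 0.5625, -5.3375, -1.8375, 4.5625, -2.2375, -13.3375
Numerator Σ_{t=1}^{7}(y_t−ȳ)(y_{t+1}−ȳ) = 87.2923
Denominator Σ(y_t−ȳ)² = 422.4188
r_1 = 87.2923 / 422.4188 = 0.207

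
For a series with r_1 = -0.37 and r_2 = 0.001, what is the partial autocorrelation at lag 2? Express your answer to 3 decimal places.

-0.157

φ_{22} = (r_2 − r_1²) / (1 − r_1²)
r_1² = (-0.37)² = 0.1369
Numerator = 0.001 − 0.1369 = -0.1359; denominator = 1 − 0.1369 = 0.8631
φ_{22} = -0.1359 / 0.8631 = -0.157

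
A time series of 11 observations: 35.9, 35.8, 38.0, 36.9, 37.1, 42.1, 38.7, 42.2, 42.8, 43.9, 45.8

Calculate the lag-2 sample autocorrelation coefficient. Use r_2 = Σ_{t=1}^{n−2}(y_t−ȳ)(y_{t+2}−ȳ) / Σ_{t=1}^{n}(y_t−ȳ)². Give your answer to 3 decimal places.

0.402

Mean ȳ = (35.9 + 35.8 + 38.0 + 36.9 + 37.1 + 42.1 + 38.7 + 42.2 + 42.8 + 43.9 + 45.8)/11 = 39.9273
Numerator Σ_{t=1}^{9}(y_t−ȳ)(y_{t+2}−ȳ) = 49.9094
Denominator Σ(y_t−ȳ)² = 124.0418
r_2 = 49.9094 / 124.0418 = 0.402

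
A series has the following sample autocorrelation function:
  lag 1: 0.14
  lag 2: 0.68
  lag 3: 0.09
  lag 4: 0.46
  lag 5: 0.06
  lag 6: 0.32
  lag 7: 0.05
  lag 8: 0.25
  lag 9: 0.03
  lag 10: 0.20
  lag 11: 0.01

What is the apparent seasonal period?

The largest autocorrelation is r_2 = 0.68, with weaker echoes at lags 4 (0.46), 6 (0.32), 8 (0.25) and 10 (0.20); the remaining lags stay at or below 0.14.
The dominant spike at lag 2 indicates a seasonal period of 2.

2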